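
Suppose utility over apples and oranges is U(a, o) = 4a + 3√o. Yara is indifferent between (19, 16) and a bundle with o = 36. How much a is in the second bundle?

U(19, 16) = 88.
Set U(a, 36) = 88 and solve.
With o = 36: √36 = 6, so 4a = 88 − 3·6 = 70 and a = 17.5.
Check: U(17.5, 36) = 88.

a = 17.5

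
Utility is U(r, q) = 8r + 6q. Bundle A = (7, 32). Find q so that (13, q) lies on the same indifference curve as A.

U(7, 32) = 248.
Set U(13, q) = 248 and solve.
8·13 + 6q = 248 ⇒ 6q = 144 ⇒ q = 24.
Check: U(13, 24) = 248.

q = 24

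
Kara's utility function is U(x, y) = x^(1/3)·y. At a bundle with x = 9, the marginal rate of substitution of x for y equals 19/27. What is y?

MU_x = 1/3·x^(-2/3)·y and MU_y = x^(1/3).
MRS = MU_x/MU_y = (1/3)·y/x.
Substitute x = 9: MRS = y/27. Setting y/27 = 19/27 gives y = (19/27)·27 = 19.

y = 19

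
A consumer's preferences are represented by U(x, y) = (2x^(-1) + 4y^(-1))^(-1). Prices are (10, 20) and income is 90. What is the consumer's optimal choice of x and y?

For CES with ρ = -1, MRS = (2/4)·(y/x)^2.
Tangency: set MRS = p_x/p_y = 10/20 = 0.5.
So (y/x)^2 = 1; taking the square root, y/x = 1, i.e. y = x.
Substitute into the budget 10·x + 20·y = 90: 30·x = 90, so x* = 3 and y* = 3.

x* = 3, y* = 3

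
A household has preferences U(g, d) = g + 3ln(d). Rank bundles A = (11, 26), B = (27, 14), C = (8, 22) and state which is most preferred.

Bundle B

Evaluate utility at each bundle:
U(A) = 20.774.
U(B) = 34.917.
U(C) = 17.273.
Highest utility is B, so B ≻ A ≻ C.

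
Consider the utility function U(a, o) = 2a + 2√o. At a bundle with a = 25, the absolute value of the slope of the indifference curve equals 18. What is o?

MU_a = 2, MU_o = 2/(2√o).
MRS = 2 ÷ (2/(2√o)).
MRS depends only on o: 2·√o = 18 ⇒ √o = 18/2 = 9 ⇒ o = 81.

o = 81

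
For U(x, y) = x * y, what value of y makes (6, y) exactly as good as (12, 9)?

y = 18

U(12, 9) = 108.
Set U(6, y) = 108 and solve.
With x = 6: y = 108/6 = 18.
Check: U(6, 18) = 108.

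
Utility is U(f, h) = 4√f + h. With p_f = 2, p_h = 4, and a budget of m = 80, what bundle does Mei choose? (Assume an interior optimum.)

MU_f = 4/(2√f), MU_h = 1.
MRS = 4/(2√f) ÷ 1.
Tangency: set MRS = p_f/p_h = 2/4 = 0.5.
MRS depends only on f: 2/√f = 0.5 ⇒ √f = 2/0.5 = 4 ⇒ f* = 16.
From the budget, 4·h = 80 − 2·16 = 48, so h* = 12.

f* = 16, h* = 12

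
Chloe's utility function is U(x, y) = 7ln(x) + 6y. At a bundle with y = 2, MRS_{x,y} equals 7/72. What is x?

MU_x = 7/x, MU_y = 6.
MRS = 7/x ÷ 6.
MRS depends only on x: (7/6)/x = 7/72 ⇒ x = (7/6)/(7/72) = 12.

x = 12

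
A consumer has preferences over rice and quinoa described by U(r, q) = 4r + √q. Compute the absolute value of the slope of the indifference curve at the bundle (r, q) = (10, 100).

MRS = 80

MU_r = 4, MU_q = 1/(2√q).
MRS = 4 ÷ (1/(2√q)).
At (10, 100): MRS = 80.
The indifference curve has slope −80 at this bundle.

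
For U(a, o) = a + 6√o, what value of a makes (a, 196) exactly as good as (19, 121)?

a = 1

U(19, 121) = 85.
Set U(a, 196) = 85 and solve.
With o = 196: √196 = 14, so a = 85 − 6·14 = 1.
Check: U(1, 196) = 85.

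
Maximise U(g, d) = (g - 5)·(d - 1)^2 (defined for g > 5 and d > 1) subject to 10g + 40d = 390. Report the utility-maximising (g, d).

g* = 15, d* = 6

MU_g = (d−1)^2, MU_d = 2·(g−5)·(d−1).
MRS = (1/2)·(d−1)/(g−5).
Tangency: set MRS = p_g/p_d = 10/40 = 0.25.
So (1/2)·(d − 1)/(g − 5) = 0.25, i.e. (d − 1) = 0.5·(g − 5).
Rewrite the budget in excess-of-subsistence terms: 10·(g − 5) + 40·(d − 1) = 390 − 10·5 − 40·1 = 300.
Substituting, 30·(g − 5) = 300, so g − 5 = 10 and g* = 15.
Then d − 1 = 0.5·10 = 5, so d* = 6.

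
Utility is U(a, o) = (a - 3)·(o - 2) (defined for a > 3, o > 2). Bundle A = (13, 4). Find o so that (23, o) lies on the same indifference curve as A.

U(13, 4) = 20.
Set U(23, o) = 20 and solve.
With a = 23: (23 − 3) = 20, so (o − 2) = 20/20 = 1.
So o = 2 + 1 = 3.
Check: U(23, 3) = 20.

o = 3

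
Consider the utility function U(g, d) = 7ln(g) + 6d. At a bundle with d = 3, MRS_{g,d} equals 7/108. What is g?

g = 18

MU_g = 7/g, MU_d = 6.
MRS = 7/g ÷ 6.
MRS depends only on g: (7/6)/g = 7/108 ⇒ g = (7/6)/(7/108) = 18.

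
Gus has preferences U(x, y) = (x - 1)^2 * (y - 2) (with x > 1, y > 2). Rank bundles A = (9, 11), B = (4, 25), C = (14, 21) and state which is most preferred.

Bundle C

Evaluate utility at each bundle:
U(A) = 576.
U(B) = 207.
U(C) = 3211.
Highest utility is C, so C ≻ A ≻ B.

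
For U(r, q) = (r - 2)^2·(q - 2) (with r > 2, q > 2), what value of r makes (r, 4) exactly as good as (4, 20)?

r = 8

U(4, 20) = 72.
Set U(r, 4) = 72 and solve.
With q = 4: (4 − 2) = 2, so (r − 2)^2 = 72/2 = 36.
Taking the square root (with r > 2): r − 2 = 6, so r = 8.
Check: U(8, 4) = 72.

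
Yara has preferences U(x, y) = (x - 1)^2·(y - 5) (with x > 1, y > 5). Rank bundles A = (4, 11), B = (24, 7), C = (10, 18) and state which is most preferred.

Evaluate utility at each bundle:
U(A) = 54.
U(B) = 1058.
U(C) = 1053.
Highest utility is B, so B ≻ C ≻ A.

Bundle B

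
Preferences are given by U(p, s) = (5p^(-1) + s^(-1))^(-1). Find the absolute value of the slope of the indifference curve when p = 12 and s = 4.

MRS = 5/9

For CES with ρ = -1, MRS = (5/1)·(s/p)^2.
At (12, 4): MRS = 5/9.
The indifference curve has slope −5/9 at this bundle.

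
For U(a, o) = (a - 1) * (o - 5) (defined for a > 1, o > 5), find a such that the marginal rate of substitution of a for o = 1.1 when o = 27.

MU_a = (o−5), MU_o = (a−1).
MRS = (o−5)/(a−1).
Substitute o = 27: MRS = 22/(a − 1). Setting this equal to 1.1 gives a − 1 = 22/1.1 = 20, so a = 21.

a = 21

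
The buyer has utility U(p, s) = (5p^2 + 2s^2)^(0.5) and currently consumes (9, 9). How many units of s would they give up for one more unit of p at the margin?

MRS = 2.5

For CES with ρ = 2, MRS = (5/2)·(s/p)^(-1).
At (9, 9): MRS = 2.5.
That is, one extra unit of p is worth 2.5 units of s at the margin.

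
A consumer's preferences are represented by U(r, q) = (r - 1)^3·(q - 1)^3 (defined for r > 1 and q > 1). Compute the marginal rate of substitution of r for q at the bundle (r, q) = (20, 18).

MU_r = 3·(r−1)^2·(q−1)^3, MU_q = 3·(r−1)^3·(q−1)^2.
MRS = (q−1)/(r−1).
At (20, 18): MRS = 17/19.
That is, one extra unit of r is worth 17/19 units of q at the margin.

MRS = 17/19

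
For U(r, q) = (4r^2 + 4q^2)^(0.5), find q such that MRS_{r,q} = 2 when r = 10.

For CES with ρ = 2, MRS = (q/r)^(-1).
Setting (q/10)^(-1) = 2 gives q/10 = 0.5 and q = 5.

q = 5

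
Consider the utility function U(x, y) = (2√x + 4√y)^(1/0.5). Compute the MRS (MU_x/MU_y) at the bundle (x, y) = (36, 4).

MRS = 1/6

For CES with ρ = 0.5, MRS = (2/4)·√(y/x).
At (36, 4): MRS = 1/6.
That is, one extra unit of x is worth 1/6 units of y at the margin.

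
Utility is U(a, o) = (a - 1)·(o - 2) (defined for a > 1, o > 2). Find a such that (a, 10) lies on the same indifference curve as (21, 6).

U(21, 6) = 80.
Set U(a, 10) = 80 and solve.
With o = 10: (10 − 2) = 8, so (a − 1) = 80/8 = 10.
So a = 1 + 10 = 11.
Check: U(11, 10) = 80.

a = 11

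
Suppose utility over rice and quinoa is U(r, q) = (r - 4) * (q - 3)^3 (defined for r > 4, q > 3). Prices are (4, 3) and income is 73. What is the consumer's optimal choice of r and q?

MU_r = (q−3)^3, MU_q = 3·(r−4)·(q−3)^2.
MRS = (1/3)·(q−3)/(r−4).
Tangency: set MRS = p_r/p_q = 4/3.
So (1/3)·(q − 3)/(r − 4) = 4/3, i.e. (q − 3) = 4·(r − 4).
Rewrite the budget in excess-of-subsistence terms: 4·(r − 4) + 3·(q − 3) = 73 − 4·4 − 3·3 = 48.
Substituting, 16·(r − 4) = 48, so r − 4 = 3 and r* = 7.
Then q − 3 = 4·3 = 12, so q* = 15.

r* = 7, q* = 15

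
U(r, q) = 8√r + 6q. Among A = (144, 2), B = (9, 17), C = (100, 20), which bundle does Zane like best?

Bundle C

Evaluate utility at each bundle:
U(A) = 108.000.
U(B) = 126.000.
U(C) = 200.000.
Highest utility is C, so C ≻ B ≻ A.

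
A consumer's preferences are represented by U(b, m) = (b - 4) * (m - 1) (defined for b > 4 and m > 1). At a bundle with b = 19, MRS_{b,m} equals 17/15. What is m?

m = 18

MU_b = (m−1), MU_m = (b−4).
MRS = (m−1)/(b−4).
Substitute b = 19: MRS = (m − 1)/15. Setting this equal to 17/15 gives m − 1 = (17/15)·15 = 17, so m = 18.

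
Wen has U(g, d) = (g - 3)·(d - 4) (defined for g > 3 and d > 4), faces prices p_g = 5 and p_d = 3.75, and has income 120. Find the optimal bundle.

MU_g = (d−4), MU_d = (g−3).
MRS = (d−4)/(g−3).
Tangency: set MRS = p_g/p_d = 5/3.75 = 4/3.
So (d − 4)/(g − 3) = 4/3, i.e. (d − 4) = (4/3)·(g − 3).
Rewrite the budget in excess-of-subsistence terms: 5·(g − 3) + 3.75·(d − 4) = 120 − 5·3 − 3.75·4 = 90.
Substituting, 10·(g − 3) = 90, so g − 3 = 9 and g* = 12.
Then d − 4 = (4/3)·9 = 12, so d* = 16.

g* = 12, d* = 16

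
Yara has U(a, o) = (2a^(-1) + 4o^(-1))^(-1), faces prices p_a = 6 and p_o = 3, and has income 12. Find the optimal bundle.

For CES with ρ = -1, MRS = (2/4)·(o/a)^2.
Tangency: set MRS = p_a/p_o = 6/3 = 2.
So (o/a)^2 = 4; taking the square root, o/a = 2, i.e. o = 2·a.
Substitute into the budget 6·a + 3·o = 12: 12·a = 12, so a* = 1 and o* = 2·1 = 2.

a* = 1, o* = 2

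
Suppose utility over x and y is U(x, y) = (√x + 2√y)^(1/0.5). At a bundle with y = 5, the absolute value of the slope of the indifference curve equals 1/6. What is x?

For CES with ρ = 0.5, MRS = (1/2)·√(y/x).
Setting (1/2)·√(5/x) = 1/6 gives √(5/x) = 1/3, so 5/x = 1/9 and x = 45.

x = 45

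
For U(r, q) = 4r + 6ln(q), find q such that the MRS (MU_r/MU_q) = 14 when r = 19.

MU_r = 4, MU_q = 6/q.
MRS = 4 ÷ (6/q).
MRS depends only on q: (2/3)·q = 14 ⇒ q = 14/(2/3) = 21.

q = 21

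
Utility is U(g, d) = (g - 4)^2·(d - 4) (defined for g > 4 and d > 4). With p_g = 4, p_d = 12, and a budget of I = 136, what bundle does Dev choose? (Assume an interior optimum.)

g* = 16, d* = 6

MU_g = 2·(g−4)·(d−4), MU_d = (g−4)^2.
MRS = (2/1)·(d−4)/(g−4).
Tangency: set MRS = p_g/p_d = 4/12 = 1/3.
So (2/1)·(d − 4)/(g − 4) = 1/3, i.e. (d − 4) = (1/6)·(g − 4).
Rewrite the budget in excess-of-subsistence terms: 4·(g − 4) + 12·(d − 4) = 136 − 4·4 − 12·4 = 72.
Substituting, 6·(g − 4) = 72, so g − 4 = 12 and g* = 16.
Then d − 4 = (1/6)·12 = 2, so d* = 6.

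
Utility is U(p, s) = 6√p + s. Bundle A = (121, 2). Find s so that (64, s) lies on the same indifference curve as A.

s = 20

U(121, 2) = 68.
Set U(64, s) = 68 and solve.
With p = 64: √64 = 8, so s = 68 − 6·8 = 20.
Check: U(64, 20) = 68.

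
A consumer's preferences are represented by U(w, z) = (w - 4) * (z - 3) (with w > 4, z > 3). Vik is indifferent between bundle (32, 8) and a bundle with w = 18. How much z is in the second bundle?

z = 13

U(32, 8) = 140.
Set U(18, z) = 140 and solve.
With w = 18: (18 − 4) = 14, so (z − 3) = 140/14 = 10.
So z = 3 + 10 = 13.
Check: U(18, 13) = 140.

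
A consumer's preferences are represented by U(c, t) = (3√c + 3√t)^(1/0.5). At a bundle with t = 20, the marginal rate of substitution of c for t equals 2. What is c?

c = 5

For CES with ρ = 0.5, MRS = √(t/c).
Setting √(20/c) = 2 gives 20/c = 4 and c = 5.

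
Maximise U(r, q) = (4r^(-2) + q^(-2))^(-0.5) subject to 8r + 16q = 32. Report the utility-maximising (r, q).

For CES with ρ = -2, MRS = (4/1)·(q/r)^3.
Tangency: set MRS = p_r/p_q = 8/16 = 0.5.
So (q/r)^3 = 0.125; taking the cube root, q/r = 0.5, i.e. q = 0.5·r.
Substitute into the budget 8·r + 16·q = 32: 16·r = 32, so r* = 2 and q* = 0.5·2 = 1.

r* = 2, q* = 1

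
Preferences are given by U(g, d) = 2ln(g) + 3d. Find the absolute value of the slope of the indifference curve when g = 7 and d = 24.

MU_g = 2/g, MU_d = 3.
MRS = 2/g ÷ 3.
At (7, 24): MRS = 2/21.
The indifference curve has slope −2/21 at this bundle.

MRS = 2/21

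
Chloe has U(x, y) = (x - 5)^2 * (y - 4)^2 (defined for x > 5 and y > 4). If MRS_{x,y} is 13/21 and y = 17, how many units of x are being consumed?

MU_x = 2·(x−5)·(y−4)^2, MU_y = 2·(x−5)^2·(y−4).
MRS = (y−4)/(x−5).
Substitute y = 17: MRS = 13/(x − 5). Setting this equal to 13/21 gives x − 5 = 13/(13/21) = 21, so x = 26.

x = 26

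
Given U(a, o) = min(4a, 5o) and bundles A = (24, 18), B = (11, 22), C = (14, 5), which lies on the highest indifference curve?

Evaluate utility at each bundle:
U(A) = 90.
U(B) = 44.
U(C) = 25.
Highest utility is A, so A ≻ B ≻ C.

Bundle A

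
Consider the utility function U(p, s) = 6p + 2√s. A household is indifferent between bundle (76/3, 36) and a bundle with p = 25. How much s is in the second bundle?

s = 49

U(76/3, 36) = 164.
Set U(25, s) = 164 and solve.
With p = 25: 2√s = 164 − 6·25 = 14, so √s = 7 and s = 49.
Check: U(25, 49) = 164.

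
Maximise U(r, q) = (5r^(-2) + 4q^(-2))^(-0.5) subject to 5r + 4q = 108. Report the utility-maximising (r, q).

For CES with ρ = -2, MRS = (5/4)·(q/r)^3.
Tangency: set MRS = p_r/p_q = 5/4 = 1.25.
So (q/r)^3 = 1; taking the cube root, q/r = 1, i.e. q = r.
Substitute into the budget 5·r + 4·q = 108: 9·r = 108, so r* = 12 and q* = 12.

r* = 12, q* = 12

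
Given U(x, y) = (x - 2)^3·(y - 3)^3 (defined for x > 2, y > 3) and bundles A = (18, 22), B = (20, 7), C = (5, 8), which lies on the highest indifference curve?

Bundle A

Evaluate utility at each bundle:
U(A) = 28094464.
U(B) = 373248.
U(C) = 3375.
Highest utility is A, so A ≻ B ≻ C.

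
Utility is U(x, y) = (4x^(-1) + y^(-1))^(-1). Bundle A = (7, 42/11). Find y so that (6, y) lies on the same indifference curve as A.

U depends on (x, y) only through S = 4x^(-1) + y^(-1), so equal utility means equal S. At (7, 42/11): S = 5/6.
With x = 6: 4·6^(-1) = 2/3, so y^(-1) = 5/6 − 2/3 = 1/6.
Hence y = 1/(1/6) = 6.
Check: U(6, 6) = 1.2.

y = 6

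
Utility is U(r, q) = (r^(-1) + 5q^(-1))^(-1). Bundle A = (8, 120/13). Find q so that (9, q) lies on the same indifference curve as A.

q = 9

U depends on (r, q) only through S = r^(-1) + 5q^(-1), so equal utility means equal S. At (8, 120/13): S = 2/3.
With r = 9: 9^(-1) = 1/9, so 5q^(-1) = 2/3 − 1/9 = 5/9, i.e. q^(-1) = 1/9.
Hence q = 1/(1/9) = 9.
Check: U(9, 9) = 1.5.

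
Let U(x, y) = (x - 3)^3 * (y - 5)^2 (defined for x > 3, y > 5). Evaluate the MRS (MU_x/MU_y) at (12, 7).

MU_x = 3·(x−3)^2·(y−5)^2, MU_y = 2·(x−3)^3·(y−5).
MRS = (3/2)·(y−5)/(x−3).
At (12, 7): MRS = 1/3.
So at (12, 7) the consumer would give up 1/3 units of y for one more unit of x.

MRS = 1/3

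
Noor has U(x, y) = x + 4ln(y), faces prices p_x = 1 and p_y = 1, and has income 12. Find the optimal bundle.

x* = 8, y* = 4

MU_x = 1, MU_y = 4/y.
MRS = 1 ÷ (4/y).
Tangency: set MRS = p_x/p_y = 1/1 = 1.
MRS depends only on y: 0.25·y = 1 ⇒ y* = 1/0.25 = 4.
From the budget, 1·x = 12 − 1·4 = 8, so x* = 8.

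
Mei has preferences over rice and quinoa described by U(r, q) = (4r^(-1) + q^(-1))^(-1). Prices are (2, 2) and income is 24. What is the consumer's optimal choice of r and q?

r* = 8, q* = 4

For CES with ρ = -1, MRS = (4/1)·(q/r)^2.
Tangency: set MRS = p_r/p_q = 2/2 = 1.
So (q/r)^2 = 0.25; taking the square root, q/r = 0.5, i.e. q = 0.5·r.
Substitute into the budget 2·r + 2·q = 24: 3·r = 24, so r* = 8 and q* = 0.5·8 = 4.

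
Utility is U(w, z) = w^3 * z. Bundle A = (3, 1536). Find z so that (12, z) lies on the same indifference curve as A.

z = 24

U(3, 1536) = 41472.
Set U(12, z) = 41472 and solve.
With w = 12: 12^3 = 1728, so z = 41472/1728 = 24.
Check: U(12, 24) = 41472.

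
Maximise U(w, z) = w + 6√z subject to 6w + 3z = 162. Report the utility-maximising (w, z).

MU_w = 1, MU_z = 6/(2√z).
MRS = 1 ÷ (6/(2√z)).
Tangency: set MRS = p_w/p_z = 6/3 = 2.
MRS depends only on z: (1/3)·√z = 2 ⇒ √z = 2/(1/3) = 6 ⇒ z* = 36.
From the budget, 6·w = 162 − 3·36 = 54, so w* = 9.

w* = 9, z* = 36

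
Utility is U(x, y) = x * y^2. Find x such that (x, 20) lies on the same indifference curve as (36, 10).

U(36, 10) = 3600.
Set U(x, 20) = 3600 and solve.
With y = 20: 20^2 = 400, so x = 3600/400 = 9.
Check: U(9, 20) = 3600.

x = 9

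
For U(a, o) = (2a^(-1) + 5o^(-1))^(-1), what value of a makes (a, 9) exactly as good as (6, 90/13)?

a = 4

U depends on (a, o) only through S = 2a^(-1) + 5o^(-1), so equal utility means equal S. At (6, 90/13): S = 19/18.
With o = 9: 5·9^(-1) = 5/9, so 2a^(-1) = 19/18 − 5/9 = 0.5, i.e. a^(-1) = 0.25.
Hence a = 1/0.25 = 4.
Check: U(4, 9) = 0.9474.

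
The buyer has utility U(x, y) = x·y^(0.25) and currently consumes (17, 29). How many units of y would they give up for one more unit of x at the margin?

MRS = 116/17

MU_x = y^(0.25) and MU_y = 0.25·x·y^(-0.75).
MRS = MU_x/MU_y = (4)·y/x.
At (17, 29): MRS = 116/17.
That is, one extra unit of x is worth 116/17 units of y at the margin.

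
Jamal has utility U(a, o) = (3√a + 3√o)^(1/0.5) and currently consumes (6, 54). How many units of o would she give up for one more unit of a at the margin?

MRS = 3

For CES with ρ = 0.5, MRS = √(o/a).
At (6, 54): MRS = 3.
That is, one extra unit of a is worth 3 units of o at the margin.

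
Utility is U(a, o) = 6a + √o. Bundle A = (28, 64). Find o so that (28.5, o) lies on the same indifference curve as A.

o = 25

U(28, 64) = 176.
Set U(28.5, o) = 176 and solve.
With a = 28.5: √o = 176 − 6·28.5 = 5, so √o = 5 and o = 25.
Check: U(28.5, 25) = 176.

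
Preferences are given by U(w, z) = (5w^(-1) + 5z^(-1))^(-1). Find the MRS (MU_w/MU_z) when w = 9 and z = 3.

For CES with ρ = -1, MRS = (z/w)^2.
At (9, 3): MRS = 1/9.
So at (9, 3) the consumer would give up 1/9 units of z for one more unit of w.

MRS = 1/9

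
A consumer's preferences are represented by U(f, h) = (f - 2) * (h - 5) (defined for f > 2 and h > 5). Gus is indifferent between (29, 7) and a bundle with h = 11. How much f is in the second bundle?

U(29, 7) = 54.
Set U(f, 11) = 54 and solve.
With h = 11: (11 − 5) = 6, so (f − 2) = 54/6 = 9.
So f = 2 + 9 = 11.
Check: U(11, 11) = 54.

f = 11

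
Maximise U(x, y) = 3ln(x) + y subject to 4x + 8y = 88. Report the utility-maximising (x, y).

x* = 6, y* = 8

MU_x = 3/x, MU_y = 1.
MRS = 3/x ÷ 1.
Tangency: set MRS = p_x/p_y = 4/8 = 0.5.
MRS depends only on x: 3/x = 0.5 ⇒ x* = 3/0.5 = 6.
From the budget, 8·y = 88 − 4·6 = 64, so y* = 8.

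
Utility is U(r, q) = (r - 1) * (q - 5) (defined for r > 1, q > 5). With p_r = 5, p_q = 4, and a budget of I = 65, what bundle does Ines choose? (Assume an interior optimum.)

MU_r = (q−5), MU_q = (r−1).
MRS = (q−5)/(r−1).
Tangency: set MRS = p_r/p_q = 5/4 = 1.25.
So (q − 5)/(r − 1) = 1.25, i.e. (q − 5) = 1.25·(r − 1).
Rewrite the budget in excess-of-subsistence terms: 5·(r − 1) + 4·(q − 5) = 65 − 5·1 − 4·5 = 40.
Substituting, 10·(r − 1) = 40, so r − 1 = 4 and r* = 5.
Then q − 5 = 1.25·4 = 5, so q* = 10.

r* = 5, q* = 10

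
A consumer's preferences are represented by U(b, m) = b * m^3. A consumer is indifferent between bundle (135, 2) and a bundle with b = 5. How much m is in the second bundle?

U(135, 2) = 1080.
Set U(5, m) = 1080 and solve.
With b = 5: m^3 = 1080/5 = 216; taking the cube root, m = 6.
Check: U(5, 6) = 1080.

m = 6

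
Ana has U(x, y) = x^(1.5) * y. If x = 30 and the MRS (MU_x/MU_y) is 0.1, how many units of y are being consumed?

MU_x = 1.5·√x·y and MU_y = x^(1.5).
MRS = MU_x/MU_y = (1.5)·y/x.
Substitute x = 30: MRS = y/20. Setting y/20 = 0.1 gives y = 0.1·20 = 2.

y = 2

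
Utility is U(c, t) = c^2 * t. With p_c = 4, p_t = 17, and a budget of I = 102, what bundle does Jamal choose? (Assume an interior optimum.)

c* = 17, t* = 2

MU_c = 2·c·t and MU_t = c^2.
MRS = MU_c/MU_t = (2/1)·t/c.
Tangency: set MRS = p_c/p_t = 4/17.
So (2/1)·t/c = 4/17, i.e. t = (2/17)·c.
Substitute into the budget 4·c + 17·t = 102: 6·c = 102, so c* = 17.
Then t* = (2/17)·17 = 2.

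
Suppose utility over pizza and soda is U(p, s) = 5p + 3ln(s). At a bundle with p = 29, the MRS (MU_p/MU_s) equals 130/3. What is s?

s = 26

MU_p = 5, MU_s = 3/s.
MRS = 5 ÷ (3/s).
MRS depends only on s: (5/3)·s = 130/3 ⇒ s = (130/3)/(5/3) = 26.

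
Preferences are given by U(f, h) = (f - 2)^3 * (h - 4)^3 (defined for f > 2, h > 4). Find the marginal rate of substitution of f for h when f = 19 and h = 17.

MU_f = 3·(f−2)^2·(h−4)^3, MU_h = 3·(f−2)^3·(h−4)^2.
MRS = (h−4)/(f−2).
At (19, 17): MRS = 13/17.
That is, one extra unit of f is worth 13/17 units of h at the margin.

MRS = 13/17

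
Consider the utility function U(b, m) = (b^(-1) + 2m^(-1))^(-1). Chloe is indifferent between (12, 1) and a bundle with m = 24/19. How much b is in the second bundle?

U depends on (b, m) only through S = b^(-1) + 2m^(-1), so equal utility means equal S. At (12, 1): S = 25/12.
With m = 24/19: 2·(24/19)^(-1) = 19/12, so b^(-1) = 25/12 − 19/12 = 0.5.
Hence b = 1/0.5 = 2.
Check: U(2, 24/19) = 0.48.

b = 2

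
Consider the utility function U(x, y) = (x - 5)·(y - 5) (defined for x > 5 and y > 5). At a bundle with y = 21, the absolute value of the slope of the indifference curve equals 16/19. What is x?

MU_x = (y−5), MU_y = (x−5).
MRS = (y−5)/(x−5).
Substitute y = 21: MRS = 16/(x − 5). Setting this equal to 16/19 gives x − 5 = 16/(16/19) = 19, so x = 24.

x = 24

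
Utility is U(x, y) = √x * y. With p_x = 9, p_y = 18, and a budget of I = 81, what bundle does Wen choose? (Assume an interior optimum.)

x* = 3, y* = 3

MU_x = 0.5·x^(-0.5)·y and MU_y = √x.
MRS = MU_x/MU_y = (0.5)·y/x.
Tangency: set MRS = p_x/p_y = 9/18 = 0.5.
So (0.5)·y/x = 0.5, i.e. y = x.
Substitute into the budget 9·x + 18·y = 81: 27·x = 81, so x* = 3.
Then y* = 3.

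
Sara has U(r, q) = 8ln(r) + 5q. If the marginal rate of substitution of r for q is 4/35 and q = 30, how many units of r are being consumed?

MU_r = 8/r, MU_q = 5.
MRS = 8/r ÷ 5.
MRS depends only on r: 1.6/r = 4/35 ⇒ r = 1.6/(4/35) = 14.

r = 14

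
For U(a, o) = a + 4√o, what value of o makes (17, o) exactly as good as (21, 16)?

o = 25

U(21, 16) = 37.
Set U(17, o) = 37 and solve.
With a = 17: 4√o = 37 − 17 = 20, so √o = 5 and o = 25.
Check: U(17, 25) = 37.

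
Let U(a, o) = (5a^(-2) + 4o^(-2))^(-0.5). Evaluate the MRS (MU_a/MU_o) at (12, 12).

MRS = 1.25

For CES with ρ = -2, MRS = (5/4)·(o/a)^3.
At (12, 12): MRS = 1.25.
The indifference curve has slope −1.25 at this bundle.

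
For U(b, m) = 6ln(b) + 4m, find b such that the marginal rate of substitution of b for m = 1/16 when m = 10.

b = 24

MU_b = 6/b, MU_m = 4.
MRS = 6/b ÷ 4.
MRS depends only on b: 1.5/b = 1/16 ⇒ b = 1.5/(1/16) = 24.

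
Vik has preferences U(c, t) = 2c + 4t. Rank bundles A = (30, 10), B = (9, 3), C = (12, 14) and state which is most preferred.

Evaluate utility at each bundle:
U(A) = 100.
U(B) = 30.
U(C) = 80.
Highest utility is A, so A ≻ C ≻ B.

Bundle A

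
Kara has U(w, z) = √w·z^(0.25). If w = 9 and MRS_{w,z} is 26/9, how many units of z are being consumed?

z = 13

MU_w = 0.5·w^(-0.5)·z^(0.25) and MU_z = 0.25·√w·z^(-0.75).
MRS = MU_w/MU_z = (2)·z/w.
Substitute w = 9: MRS = z/4.5. Setting z/4.5 = 26/9 gives z = (26/9)·4.5 = 13.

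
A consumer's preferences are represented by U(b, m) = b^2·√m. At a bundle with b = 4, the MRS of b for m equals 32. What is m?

MU_b = 2·b·√m and MU_m = 0.5·b^2·m^(-0.5).
MRS = MU_b/MU_m = (4)·m/b.
Substitute b = 4: MRS = m/1. Setting m/1 = 32 gives m = 32·1 = 32.

m = 32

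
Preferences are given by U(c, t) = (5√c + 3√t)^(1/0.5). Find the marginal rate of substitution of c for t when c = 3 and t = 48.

For CES with ρ = 0.5, MRS = (5/3)·√(t/c).
At (3, 48): MRS = 20/3.
So at (3, 48) the consumer would give up 20/3 units of t for one more unit of c.

MRS = 20/3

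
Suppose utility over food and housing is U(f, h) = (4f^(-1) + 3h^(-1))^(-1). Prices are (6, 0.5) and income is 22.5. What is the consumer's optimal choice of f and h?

f* = 3, h* = 9

For CES with ρ = -1, MRS = (4/3)·(h/f)^2.
Tangency: set MRS = p_f/p_h = 6/0.5 = 12.
So (h/f)^2 = 9; taking the square root, h/f = 3, i.e. h = 3·f.
Substitute into the budget 6·f + 0.5·h = 22.5: 7.5·f = 22.5, so f* = 3 and h* = 3·3 = 9.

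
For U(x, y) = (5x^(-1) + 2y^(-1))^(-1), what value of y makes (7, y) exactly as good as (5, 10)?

y = 70/17

U depends on (x, y) only through S = 5x^(-1) + 2y^(-1), so equal utility means equal S. At (5, 10): S = 1.2.
With x = 7: 5·7^(-1) = 5/7, so 2y^(-1) = 1.2 − 5/7 = 17/35, i.e. y^(-1) = 17/70.
Hence y = 1/(17/70) = 70/17.
Check: U(7, 70/17) = 0.8333.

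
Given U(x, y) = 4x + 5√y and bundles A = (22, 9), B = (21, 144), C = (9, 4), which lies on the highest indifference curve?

Evaluate utility at each bundle:
U(A) = 103.000.
U(B) = 144.000.
U(C) = 46.000.
Highest utility is B, so B ≻ A ≻ C.

Bundle B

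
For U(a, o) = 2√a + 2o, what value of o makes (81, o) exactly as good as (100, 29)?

U(100, 29) = 78.
Set U(81, o) = 78 and solve.
With a = 81: √81 = 9, so 2o = 78 − 2·9 = 60 and o = 30.
Check: U(81, 30) = 78.

o = 30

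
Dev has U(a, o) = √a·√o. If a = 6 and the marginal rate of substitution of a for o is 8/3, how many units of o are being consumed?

o = 16

MU_a = 0.5·a^(-0.5)·√o and MU_o = 0.5·√a·o^(-0.5).
MRS = MU_a/MU_o = o/a.
Substitute a = 6: MRS = o/6. Setting o/6 = 8/3 gives o = (8/3)·6 = 16.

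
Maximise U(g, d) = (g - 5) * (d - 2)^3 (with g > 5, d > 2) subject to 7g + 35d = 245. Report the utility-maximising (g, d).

MU_g = (d−2)^3, MU_d = 3·(g−5)·(d−2)^2.
MRS = (1/3)·(d−2)/(g−5).
Tangency: set MRS = p_g/p_d = 7/35 = 0.2.
So (1/3)·(d − 2)/(g − 5) = 0.2, i.e. (d − 2) = 0.6·(g − 5).
Rewrite the budget in excess-of-subsistence terms: 7·(g − 5) + 35·(d − 2) = 245 − 7·5 − 35·2 = 140.
Substituting, 28·(g − 5) = 140, so g − 5 = 5 and g* = 10.
Then d − 2 = 0.6·5 = 3, so d* = 5.

g* = 10, d* = 5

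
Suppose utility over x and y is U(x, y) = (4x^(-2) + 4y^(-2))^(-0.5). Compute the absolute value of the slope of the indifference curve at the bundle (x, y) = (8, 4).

MRS = 0.125

For CES with ρ = -2, MRS = (y/x)^3.
At (8, 4): MRS = 0.125.
That is, one extra unit of x is worth 0.125 units of y at the margin.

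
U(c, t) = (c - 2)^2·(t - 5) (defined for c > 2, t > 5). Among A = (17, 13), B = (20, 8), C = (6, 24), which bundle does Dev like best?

Evaluate utility at each bundle:
U(A) = 1800.
U(B) = 972.
U(C) = 304.
Highest utility is A, so A ≻ B ≻ C.

Bundle A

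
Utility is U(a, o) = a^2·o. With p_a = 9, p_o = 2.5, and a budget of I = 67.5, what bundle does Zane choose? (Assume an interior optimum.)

MU_a = 2·a·o and MU_o = a^2.
MRS = MU_a/MU_o = (2/1)·o/a.
Tangency: set MRS = p_a/p_o = 9/2.5 = 3.6.
So (2/1)·o/a = 3.6, i.e. o = 1.8·a.
Substitute into the budget 9·a + 2.5·o = 67.5: 13.5·a = 67.5, so a* = 5.
Then o* = 1.8·5 = 9.

a* = 5, o* = 9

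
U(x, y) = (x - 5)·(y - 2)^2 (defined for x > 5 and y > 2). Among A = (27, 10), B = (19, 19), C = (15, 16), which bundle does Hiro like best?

Evaluate utility at each bundle:
U(A) = 1408.
U(B) = 4046.
U(C) = 1960.
Highest utility is B, so B ≻ C ≻ A.

Bundle B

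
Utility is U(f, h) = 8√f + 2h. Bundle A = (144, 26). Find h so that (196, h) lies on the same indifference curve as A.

U(144, 26) = 148.
Set U(196, h) = 148 and solve.
With f = 196: √196 = 14, so 2h = 148 − 8·14 = 36 and h = 18.
Check: U(196, 18) = 148.

h = 18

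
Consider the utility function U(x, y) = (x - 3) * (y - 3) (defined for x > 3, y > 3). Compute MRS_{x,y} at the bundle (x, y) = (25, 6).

MRS = 3/22

MU_x = (y−3), MU_y = (x−3).
MRS = (y−3)/(x−3).
At (25, 6): MRS = 3/22.
The indifference curve has slope −3/22 at this bundle.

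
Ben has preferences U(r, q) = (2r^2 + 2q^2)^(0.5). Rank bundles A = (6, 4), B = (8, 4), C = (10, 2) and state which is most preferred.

Evaluate utility at each bundle:
U(A) = 10.198.
U(B) = 12.649.
U(C) = 14.422.
Highest utility is C, so C ≻ B ≻ A.

Bundle C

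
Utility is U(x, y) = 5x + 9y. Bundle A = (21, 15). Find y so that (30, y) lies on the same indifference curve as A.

U(21, 15) = 240.
Set U(30, y) = 240 and solve.
5·30 + 9y = 240 ⇒ 9y = 90 ⇒ y = 10.
Check: U(30, 10) = 240.

y = 10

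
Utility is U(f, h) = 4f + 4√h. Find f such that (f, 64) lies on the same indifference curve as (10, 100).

U(10, 100) = 80.
Set U(f, 64) = 80 and solve.
With h = 64: √64 = 8, so 4f = 80 − 4·8 = 48 and f = 12.
Check: U(12, 64) = 80.

f = 12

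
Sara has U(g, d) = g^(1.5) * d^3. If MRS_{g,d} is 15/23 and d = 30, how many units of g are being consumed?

g = 23

MU_g = 1.5·√g·d^3 and MU_d = 3·g^(1.5)·d^2.
MRS = MU_g/MU_d = (0.5)·d/g.
Substitute d = 30: MRS = 15/g. Setting 15/g = 15/23 gives g = 15/(15/23) = 23.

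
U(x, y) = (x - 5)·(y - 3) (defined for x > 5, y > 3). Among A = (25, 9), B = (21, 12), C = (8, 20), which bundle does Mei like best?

Evaluate utility at each bundle:
U(A) = 120.
U(B) = 144.
U(C) = 51.
Highest utility is B, so B ≻ A ≻ C.

Bundle B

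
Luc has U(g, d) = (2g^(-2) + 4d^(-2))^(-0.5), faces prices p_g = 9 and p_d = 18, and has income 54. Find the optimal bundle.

g* = 2, d* = 2

For CES with ρ = -2, MRS = (2/4)·(d/g)^3.
Tangency: set MRS = p_g/p_d = 9/18 = 0.5.
So (d/g)^3 = 1; taking the cube root, d/g = 1, i.e. d = g.
Substitute into the budget 9·g + 18·d = 54: 27·g = 54, so g* = 2 and d* = 2.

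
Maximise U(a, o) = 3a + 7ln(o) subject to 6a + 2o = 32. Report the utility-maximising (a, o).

a* = 3, o* = 7

MU_a = 3, MU_o = 7/o.
MRS = 3 ÷ (7/o).
Tangency: set MRS = p_a/p_o = 6/2 = 3.
MRS depends only on o: (3/7)·o = 3 ⇒ o* = 3/(3/7) = 7.
From the budget, 6·a = 32 − 2·7 = 18, so a* = 3.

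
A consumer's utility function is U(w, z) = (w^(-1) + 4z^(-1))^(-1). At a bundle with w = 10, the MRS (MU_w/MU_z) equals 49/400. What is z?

z = 7

For CES with ρ = -1, MRS = (1/4)·(z/w)^2.
Setting (1/4)·(z/10)^2 = 49/400 gives (z/10)^2 = 49/100, so z/10 = 0.7 and z = 7.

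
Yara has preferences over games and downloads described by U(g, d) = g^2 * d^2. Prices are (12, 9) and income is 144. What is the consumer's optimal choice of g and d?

g* = 6, d* = 8

MU_g = 2·g·d^2 and MU_d = 2·g^2·d.
MRS = MU_g/MU_d = d/g.
Tangency: set MRS = p_g/p_d = 12/9 = 4/3.
So d/g = 4/3, i.e. d = (4/3)·g.
Substitute into the budget 12·g + 9·d = 144: 24·g = 144, so g* = 6.
Then d* = (4/3)·6 = 8.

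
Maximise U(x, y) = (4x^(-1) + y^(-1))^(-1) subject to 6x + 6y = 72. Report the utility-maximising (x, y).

For CES with ρ = -1, MRS = (4/1)·(y/x)^2.
Tangency: set MRS = p_x/p_y = 6/6 = 1.
So (y/x)^2 = 0.25; taking the square root, y/x = 0.5, i.e. y = 0.5·x.
Substitute into the budget 6·x + 6·y = 72: 9·x = 72, so x* = 8 and y* = 0.5·8 = 4.

x* = 8, y* = 4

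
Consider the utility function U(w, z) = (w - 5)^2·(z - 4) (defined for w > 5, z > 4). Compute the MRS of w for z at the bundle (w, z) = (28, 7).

MRS = 6/23

MU_w = 2·(w−5)·(z−4), MU_z = (w−5)^2.
MRS = (2/1)·(z−4)/(w−5).
At (28, 7): MRS = 6/23.
The indifference curve has slope −6/23 at this bundle.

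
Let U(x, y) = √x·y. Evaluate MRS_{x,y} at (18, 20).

MRS = 5/9

MU_x = 0.5·x^(-0.5)·y and MU_y = √x.
MRS = MU_x/MU_y = (0.5)·y/x.
At (18, 20): MRS = 5/9.
So at (18, 20) the consumer would give up 5/9 units of y for one more unit of x.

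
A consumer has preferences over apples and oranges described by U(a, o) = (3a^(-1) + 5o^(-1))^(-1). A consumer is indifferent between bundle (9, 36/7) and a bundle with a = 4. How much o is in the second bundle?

U depends on (a, o) only through S = 3a^(-1) + 5o^(-1), so equal utility means equal S. At (9, 36/7): S = 47/36.
With a = 4: 3·4^(-1) = 0.75, so 5o^(-1) = 47/36 − 0.75 = 5/9, i.e. o^(-1) = 1/9.
Hence o = 1/(1/9) = 9.
Check: U(4, 9) = 0.766.

o = 9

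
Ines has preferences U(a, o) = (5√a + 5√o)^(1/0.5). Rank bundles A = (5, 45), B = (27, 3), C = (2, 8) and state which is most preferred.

Bundle A

Evaluate utility at each bundle:
U(A) = 2000.000.
U(B) = 1200.000.
U(C) = 450.000.
Highest utility is A, so A ≻ B ≻ C.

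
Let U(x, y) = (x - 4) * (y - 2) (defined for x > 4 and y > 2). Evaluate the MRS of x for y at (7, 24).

MU_x = (y−2), MU_y = (x−4).
MRS = (y−2)/(x−4).
At (7, 24): MRS = 22/3.
So at (7, 24) the consumer would give up 22/3 units of y for one more unit of x.

MRS = 22/3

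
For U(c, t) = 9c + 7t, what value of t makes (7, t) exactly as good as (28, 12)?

t = 39

U(28, 12) = 336.
Set U(7, t) = 336 and solve.
9·7 + 7t = 336 ⇒ 7t = 273 ⇒ t = 39.
Check: U(7, 39) = 336.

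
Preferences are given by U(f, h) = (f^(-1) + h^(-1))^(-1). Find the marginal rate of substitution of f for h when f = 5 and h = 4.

MRS = 16/25

For CES with ρ = -1, MRS = (h/f)^2.
At (5, 4): MRS = 16/25.
That is, one extra unit of f is worth 16/25 units of h at the margin.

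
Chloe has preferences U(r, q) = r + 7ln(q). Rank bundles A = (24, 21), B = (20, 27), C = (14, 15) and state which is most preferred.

Evaluate utility at each bundle:
U(A) = 45.312.
U(B) = 43.071.
U(C) = 32.956.
Highest utility is A, so A ≻ B ≻ C.

Bundle A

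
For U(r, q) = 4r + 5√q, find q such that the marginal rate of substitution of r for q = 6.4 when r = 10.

q = 16

MU_r = 4, MU_q = 5/(2√q).
MRS = 4 ÷ (5/(2√q)).
MRS depends only on q: 1.6·√q = 6.4 ⇒ √q = 6.4/1.6 = 4 ⇒ q = 16.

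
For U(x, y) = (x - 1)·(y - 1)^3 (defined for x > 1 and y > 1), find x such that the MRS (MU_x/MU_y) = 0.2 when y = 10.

x = 16

MU_x = (y−1)^3, MU_y = 3·(x−1)·(y−1)^2.
MRS = (1/3)·(y−1)/(x−1).
Substitute y = 10: MRS = 3/(x − 1). Setting this equal to 0.2 gives x − 1 = 3/0.2 = 15, so x = 16.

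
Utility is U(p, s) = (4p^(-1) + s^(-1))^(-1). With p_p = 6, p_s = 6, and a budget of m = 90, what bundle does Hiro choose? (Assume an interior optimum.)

p* = 10, s* = 5

For CES with ρ = -1, MRS = (4/1)·(s/p)^2.
Tangency: set MRS = p_p/p_s = 6/6 = 1.
So (s/p)^2 = 0.25; taking the square root, s/p = 0.5, i.e. s = 0.5·p.
Substitute into the budget 6·p + 6·s = 90: 9·p = 90, so p* = 10 and s* = 0.5·10 = 5.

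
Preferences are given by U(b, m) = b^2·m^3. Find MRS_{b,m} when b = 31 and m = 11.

MRS = 22/93

MU_b = 2·b·m^3 and MU_m = 3·b^2·m^2.
MRS = MU_b/MU_m = (2/3)·m/b.
At (31, 11): MRS = 22/93.
That is, one extra unit of b is worth 22/93 units of m at the margin.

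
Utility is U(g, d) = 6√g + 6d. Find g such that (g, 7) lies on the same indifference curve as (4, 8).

g = 9

U(4, 8) = 60.
Set U(g, 7) = 60 and solve.
With d = 7: 6√g = 60 − 6·7 = 18, so √g = 3 and g = 9.
Check: U(9, 7) = 60.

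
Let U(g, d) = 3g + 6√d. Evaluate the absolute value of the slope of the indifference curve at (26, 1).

MU_g = 3, MU_d = 6/(2√d).
MRS = 3 ÷ (6/(2√d)).
At (26, 1): MRS = 1.
The indifference curve has slope −1 at this bundle.

MRS = 1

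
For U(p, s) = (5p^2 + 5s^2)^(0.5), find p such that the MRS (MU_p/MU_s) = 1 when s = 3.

For CES with ρ = 2, MRS = (s/p)^(-1).
Setting (3/p)^(-1) = 1 gives 3/p = 1 and p = 3.

p = 3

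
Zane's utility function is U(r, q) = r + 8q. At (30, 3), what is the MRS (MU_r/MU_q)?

MU_r = 1, MU_q = 8, so MRS = 1/8 = 0.125 at every bundle.
At (30, 3): MRS = 0.125.
The indifference curve has slope −0.125 at this bundle.

MRS = 0.125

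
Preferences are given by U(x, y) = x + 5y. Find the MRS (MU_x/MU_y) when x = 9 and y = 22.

MRS = 0.2

MU_x = 1, MU_y = 5, so MRS = 1/5 = 0.2 at every bundle.
At (9, 22): MRS = 0.2.
That is, one extra unit of x is worth 0.2 units of y at the margin.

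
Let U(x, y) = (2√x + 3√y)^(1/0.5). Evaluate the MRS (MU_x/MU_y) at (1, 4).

MRS = 4/3

For CES with ρ = 0.5, MRS = (2/3)·√(y/x).
At (1, 4): MRS = 4/3.
So at (1, 4) the consumer would give up 4/3 units of y for one more unit of x.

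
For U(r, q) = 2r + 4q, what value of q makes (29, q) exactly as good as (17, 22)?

U(17, 22) = 122.
Set U(29, q) = 122 and solve.
2·29 + 4q = 122 ⇒ 4q = 64 ⇒ q = 16.
Check: U(29, 16) = 122.

q = 16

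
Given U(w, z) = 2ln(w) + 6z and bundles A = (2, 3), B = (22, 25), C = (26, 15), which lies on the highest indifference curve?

Evaluate utility at each bundle:
U(A) = 19.386.
U(B) = 156.182.
U(C) = 96.516.
Highest utility is B, so B ≻ C ≻ A.

Bundle B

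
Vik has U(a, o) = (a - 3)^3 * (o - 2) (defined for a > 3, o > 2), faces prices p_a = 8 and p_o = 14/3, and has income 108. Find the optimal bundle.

MU_a = 3·(a−3)^2·(o−2), MU_o = (a−3)^3.
MRS = (3/1)·(o−2)/(a−3).
Tangency: set MRS = p_a/p_o = 8/(14/3) = 12/7.
So (3/1)·(o − 2)/(a − 3) = 12/7, i.e. (o − 2) = (4/7)·(a − 3).
Rewrite the budget in excess-of-subsistence terms: 8·(a − 3) + (14/3)·(o − 2) = 108 − 8·3 − (14/3)·2 = 224/3.
Substituting, (32/3)·(a − 3) = 224/3, so a − 3 = 7 and a* = 10.
Then o − 2 = (4/7)·7 = 4, so o* = 6.

a* = 10, o* = 6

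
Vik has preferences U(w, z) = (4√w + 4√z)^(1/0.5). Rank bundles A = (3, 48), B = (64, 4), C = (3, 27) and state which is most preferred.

Evaluate utility at each bundle:
U(A) = 1200.000.
U(B) = 1600.000.
U(C) = 768.000.
Highest utility is B, so B ≻ A ≻ C.

Bundle B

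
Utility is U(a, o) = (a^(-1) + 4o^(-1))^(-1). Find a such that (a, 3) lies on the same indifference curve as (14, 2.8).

a = 6

U depends on (a, o) only through S = a^(-1) + 4o^(-1), so equal utility means equal S. At (14, 2.8): S = 1.5.
With o = 3: 4·3^(-1) = 4/3, so a^(-1) = 1.5 − 4/3 = 1/6.
Hence a = 1/(1/6) = 6.
Check: U(6, 3) = 0.6667.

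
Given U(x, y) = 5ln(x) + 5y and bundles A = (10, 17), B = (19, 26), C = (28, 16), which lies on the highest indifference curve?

Evaluate utility at each bundle:
U(A) = 96.513.
U(B) = 144.722.
U(C) = 96.661.
Highest utility is B, so B ≻ C ≻ A.

Bundle B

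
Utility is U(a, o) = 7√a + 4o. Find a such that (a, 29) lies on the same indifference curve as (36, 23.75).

a = 9

U(36, 23.75) = 137.
Set U(a, 29) = 137 and solve.
With o = 29: 7√a = 137 − 4·29 = 21, so √a = 3 and a = 9.
Check: U(9, 29) = 137.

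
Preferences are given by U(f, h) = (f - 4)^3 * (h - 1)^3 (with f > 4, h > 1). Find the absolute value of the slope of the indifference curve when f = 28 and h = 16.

MU_f = 3·(f−4)^2·(h−1)^3, MU_h = 3·(f−4)^3·(h−1)^2.
MRS = (h−1)/(f−4).
At (28, 16): MRS = 0.625.
The indifference curve has slope −0.625 at this bundle.

MRS = 0.625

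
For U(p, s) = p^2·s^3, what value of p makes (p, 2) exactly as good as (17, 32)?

p = 1088

U(17, 32) = 9469952.
Set U(p, 2) = 9469952 and solve.
With s = 2: 2^3 = 8, so p^2 = 9469952/8 = 1183744; taking the square root, p = 1088.
Check: U(1088, 2) = 9469952.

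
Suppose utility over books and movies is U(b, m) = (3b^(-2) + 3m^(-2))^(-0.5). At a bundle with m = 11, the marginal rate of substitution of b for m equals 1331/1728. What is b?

For CES with ρ = -2, MRS = (m/b)^3.
Setting (11/b)^3 = 1331/1728 gives 11/b = 11/12 and b = 12.

b = 12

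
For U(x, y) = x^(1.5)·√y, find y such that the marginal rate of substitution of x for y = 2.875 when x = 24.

MU_x = 1.5·√x·√y and MU_y = 0.5·x^(1.5)·y^(-0.5).
MRS = MU_x/MU_y = (3)·y/x.
Substitute x = 24: MRS = y/8. Setting y/8 = 2.875 gives y = 2.875·8 = 23.

y = 23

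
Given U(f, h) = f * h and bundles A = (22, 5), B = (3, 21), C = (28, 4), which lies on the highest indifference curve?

Bundle C

Evaluate utility at each bundle:
U(A) = 110.
U(B) = 63.
U(C) = 112.
Highest utility is C, so C ≻ A ≻ B.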